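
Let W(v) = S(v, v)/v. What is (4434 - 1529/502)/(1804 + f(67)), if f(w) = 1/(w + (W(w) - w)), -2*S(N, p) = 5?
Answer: 11121695/4460772 ≈ 2.4932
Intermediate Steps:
S(N, p) = -5/2 (S(N, p) = -½*5 = -5/2)
W(v) = -5/(2*v)
f(w) = -2*w/5 (f(w) = 1/(w + (-5/(2*w) - w)) = 1/(w + (-w - 5/(2*w))) = 1/(-5/(2*w)) = -2*w/5)
(4434 - 1529/502)/(1804 + f(67)) = (4434 - 1529/502)/(1804 - ⅖*67) = (4434 - 1529*1/502)/(1804 - 134/5) = (4434 - 1529/502)/(8886/5) = (2224339/502)*(5/8886) = 11121695/4460772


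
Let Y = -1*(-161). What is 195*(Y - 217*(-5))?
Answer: 242970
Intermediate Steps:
Y = 161
195*(Y - 217*(-5)) = 195*(161 - 217*(-5)) = 195*(161 + 1085) = 195*1246 = 242970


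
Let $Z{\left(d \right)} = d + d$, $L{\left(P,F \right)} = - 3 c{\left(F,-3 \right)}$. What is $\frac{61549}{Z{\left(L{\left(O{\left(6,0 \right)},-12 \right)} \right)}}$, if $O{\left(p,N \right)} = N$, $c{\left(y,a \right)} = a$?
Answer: $\frac{61549}{18} \approx 3419.4$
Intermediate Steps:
$L{\left(P,F \right)} = 9$ ($L{\left(P,F \right)} = \left(-3\right) \left(-3\right) = 9$)
$Z{\left(d \right)} = 2 d$
$\frac{61549}{Z{\left(L{\left(O{\left(6,0 \right)},-12 \right)} \right)}} = \frac{61549}{2 \cdot 9} = \frac{61549}{18}$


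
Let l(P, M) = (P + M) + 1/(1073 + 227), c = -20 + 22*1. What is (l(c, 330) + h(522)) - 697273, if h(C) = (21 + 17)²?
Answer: -904146099/1300 ≈ -6.9550e+5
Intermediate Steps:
h(C) = 1444 (h(C) = 38² = 1444)
c = 2 (c = -20 + 22 = 2)
l(P, M) = 1/1300 + M + P (l(P, M) = (M + P) + 1/1300 = 1/1300 + M + P)
(l(c, 330) + h(522)) - 697273 = ((1/1300 + 330 + 2) + 1444) - 697273 = (431601/1300 + 1444) - 697273 = 2308801/1300 - 697273 = -904146099/1300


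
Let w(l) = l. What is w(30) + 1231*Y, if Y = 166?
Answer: 204376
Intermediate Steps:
w(30) + 1231*Y = 30 + 1231*166 = 30 + 204346 = 204376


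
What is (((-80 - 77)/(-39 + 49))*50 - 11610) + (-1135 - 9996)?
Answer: -23526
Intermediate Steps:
(((-80 - 77)/(-39 + 49))*50 - 11610) + (-1135 - 9996) = (-157/10*50 - 11610) - 11131 = (-785 - 11610) - 11131 = -12395 - 11131 = -23526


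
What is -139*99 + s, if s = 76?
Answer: -13685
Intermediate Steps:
-139*99 + s = -139*99 + 76 = -13761 + 76 = -13685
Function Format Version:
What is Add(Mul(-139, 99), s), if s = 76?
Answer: -13685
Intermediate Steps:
Add(Mul(-139, 99), s) = Add(Mul(-139, 99), 76) = Add(-13761, 76) = -13685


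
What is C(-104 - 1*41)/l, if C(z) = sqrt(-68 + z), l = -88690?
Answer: -I*sqrt(213)/88690 ≈ -0.00016456*I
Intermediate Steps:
C(-104 - 1*41)/l = sqrt(-68 + (-104 - 1*41))/(-88690) = sqrt(-68 + (-104 - 41))*(-1/88690) = sqrt(-68 - 145)*(-1/88690) = sqrt(-213)*(-1/88690) = (I*sqrt(213))*(-1/88690) = -I*sqrt(213)/88690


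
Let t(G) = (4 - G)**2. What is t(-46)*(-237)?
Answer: -592500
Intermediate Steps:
t(-46)*(-237) = (-4 - 46)**2*(-237) = (-50)**2*(-237) = 2500*(-237) = -592500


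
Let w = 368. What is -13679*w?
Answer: -5033872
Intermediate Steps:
-13679*w = -13679*368 = -5033872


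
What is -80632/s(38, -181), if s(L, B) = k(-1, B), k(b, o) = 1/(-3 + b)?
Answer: 322528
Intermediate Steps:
s(L, B) = -¼ (s(L, B) = 1/(-3 - 1) = 1/(-4) = -¼)
-80632/s(38, -181) = -80632/(-¼) = -80632*(-4) = 322528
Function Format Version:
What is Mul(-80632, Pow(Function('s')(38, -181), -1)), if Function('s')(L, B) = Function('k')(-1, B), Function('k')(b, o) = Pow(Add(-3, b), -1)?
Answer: 322528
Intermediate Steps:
Function('s')(L, B) = Rational(-1, 4) (Function('s')(L, B) = Pow(Add(-3, -1), -1) = Pow(-4, -1) = Rational(-1, 4))
Mul(-80632, Pow(Function('s')(38, -181), -1)) = Mul(-80632, Pow(Rational(-1, 4), -1)) = Mul(-80632, -4) = 322528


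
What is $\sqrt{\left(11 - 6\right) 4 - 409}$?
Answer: $i \sqrt{389} \approx 19.723 i$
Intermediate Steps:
$\sqrt{\left(11 - 6\right) 4 - 409} = \sqrt{5 \cdot 4 - 409} = \sqrt{20 - 409} = \sqrt{-389} = i \sqrt{389}$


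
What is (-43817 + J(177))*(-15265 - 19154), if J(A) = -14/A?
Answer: 88980262679/59 ≈ 1.5081e+9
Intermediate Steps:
(-43817 + J(177))*(-15265 - 19154) = (-43817 - 14/177)*(-15265 - 19154) = (-43817 - 14*1/177)*(-34419) = (-43817 - 14/177)*(-34419) = -7755623/177*(-34419) = 88980262679/59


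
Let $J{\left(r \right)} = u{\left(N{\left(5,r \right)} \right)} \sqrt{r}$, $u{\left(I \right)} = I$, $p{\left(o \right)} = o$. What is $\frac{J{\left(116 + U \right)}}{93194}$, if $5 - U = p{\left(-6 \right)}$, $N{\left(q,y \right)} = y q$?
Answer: $\frac{635 \sqrt{127}}{93194} \approx 0.076787$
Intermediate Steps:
$N{\left(q,y \right)} = q y$
$U = 11$ ($U = 5 - -6 = 5 + 6 = 11$)
$J{\left(r \right)} = 5 r^{\frac{3}{2}}$ ($J{\left(r \right)} = 5 r \sqrt{r} = 5 r^{\frac{3}{2}}$)
$\frac{J{\left(116 + U \right)}}{93194} = \frac{5 \left(116 + 11\right)^{\frac{3}{2}}}{93194} = 5 \cdot 127^{\frac{3}{2}} \cdot \frac{1}{93194} = 5 \cdot 127 \sqrt{127} \cdot \frac{1}{93194} = 635 \sqrt{127} \cdot \frac{1}{93194} = \frac{635 \sqrt{127}}{93194}$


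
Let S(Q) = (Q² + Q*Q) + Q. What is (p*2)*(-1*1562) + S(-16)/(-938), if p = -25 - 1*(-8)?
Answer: 24907404/469 ≈ 53108.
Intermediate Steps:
p = -17 (p = -25 + 8 = -17)
S(Q) = Q + 2*Q² (S(Q) = (Q² + Q²) + Q = 2*Q² + Q = Q + 2*Q²)
(p*2)*(-1*1562) + S(-16)/(-938) = (-17*2)*(-1*1562) - 16*(1 + 2*(-16))/(-938) = -34*(-1562) - 16*(1 - 32)*(-1/938) = 53108 - 16*(-31)*(-1/938) = 53108 + 496*(-1/938) = 53108 - 248/469 = 24907404/469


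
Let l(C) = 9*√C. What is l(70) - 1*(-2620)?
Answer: 2620 + 9*√70 ≈ 2695.3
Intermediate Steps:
l(70) - 1*(-2620) = 9*√70 - 1*(-2620) = 9*√70 + 2620 = 2620 + 9*√70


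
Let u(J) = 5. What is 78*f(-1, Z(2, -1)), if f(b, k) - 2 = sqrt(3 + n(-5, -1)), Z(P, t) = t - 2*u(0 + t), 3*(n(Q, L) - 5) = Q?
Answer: 156 + 26*sqrt(57) ≈ 352.30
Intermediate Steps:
n(Q, L) = 5 + Q/3
Z(P, t) = -10 + t (Z(P, t) = t - 2*5 = t - 10 = -10 + t)
f(b, k) = 2 + sqrt(57)/3 (f(b, k) = 2 + sqrt(3 + (5 + (1/3)*(-5))) = 2 + sqrt(3 + (5 - 5/3)) = 2 + sqrt(3 + 10/3) = 2 + sqrt(19/3) = 2 + sqrt(57)/3)
78*f(-1, Z(2, -1)) = 78*(2 + sqrt(57)/3) = 156 + 26*sqrt(57)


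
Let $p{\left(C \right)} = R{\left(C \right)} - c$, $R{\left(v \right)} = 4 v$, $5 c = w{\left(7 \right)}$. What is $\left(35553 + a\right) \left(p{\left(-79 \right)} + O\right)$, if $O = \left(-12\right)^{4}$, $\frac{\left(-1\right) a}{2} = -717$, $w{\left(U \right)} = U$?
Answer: $\frac{3776113791}{5} \approx 7.5522 \cdot 10^{8}$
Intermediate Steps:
$a = 1434$ ($a = \left(-2\right) \left(-717\right) = 1434$)
$c = \frac{7}{5}$ ($c = \frac{1}{5} \cdot 7 = \frac{7}{5} \approx 1.4$)
$O = 20736$
$p{\left(C \right)} = - \frac{7}{5} + 4 C$ ($p{\left(C \right)} = 4 C - \frac{7}{5} = - \frac{7}{5} + 4 C$)
$\left(35553 + a\right) \left(p{\left(-79 \right)} + O\right) = \left(35553 + 1434\right) \left(\left(- \frac{7}{5} + 4 \left(-79\right)\right) + 20736\right) = 36987 \left(\left(- \frac{7}{5} - 316\right) + 20736\right) = 36987 \left(- \frac{1587}{5} + 20736\right) = 36987 \cdot \frac{102093}{5} = \frac{3776113791}{5}$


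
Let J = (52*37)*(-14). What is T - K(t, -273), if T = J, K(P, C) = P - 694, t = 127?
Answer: -26369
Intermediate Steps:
K(P, C) = -694 + P
J = -26936 (J = 1924*(-14) = -26936)
T = -26936
T - K(t, -273) = -26936 - (-694 + 127) = -26936 - 1*(-567) = -26936 + 567 = -26369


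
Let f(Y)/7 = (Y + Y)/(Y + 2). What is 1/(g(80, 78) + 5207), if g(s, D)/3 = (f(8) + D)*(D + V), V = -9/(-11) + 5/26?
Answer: 715/18840398 ≈ 3.7950e-5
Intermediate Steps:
f(Y) = 14*Y/(2 + Y) (f(Y) = 7*((Y + Y)/(Y + 2)) = 7*((2*Y)/(2 + Y)) = 7*(2*Y/(2 + Y)) = 14*Y/(2 + Y))
V = 289/286 (V = -9*(-1/11) + 5*(1/26) = 9/11 + 5/26 = 289/286 ≈ 1.0105)
g(s, D) = 3*(56/5 + D)*(289/286 + D) (g(s, D) = 3*((14*8/(2 + 8) + D)*(D + 289/286)) = 3*((14*8/10 + D)*(289/286 + D)) = 3*((14*8*(1/10) + D)*(289/286 + D)) = 3*((56/5 + D)*(289/286 + D)) = 3*(56/5 + D)*(289/286 + D))
1/(g(80, 78) + 5207) = 1/((24276/715 + 3*78**2 + (52383/1430)*78) + 5207) = 1/((24276/715 + 3*6084 + 157149/55) + 5207) = 1/((24276/715 + 18252 + 157149/55) + 5207) = 1/(15117393/715 + 5207) = 1/(18840398/715) = 715/18840398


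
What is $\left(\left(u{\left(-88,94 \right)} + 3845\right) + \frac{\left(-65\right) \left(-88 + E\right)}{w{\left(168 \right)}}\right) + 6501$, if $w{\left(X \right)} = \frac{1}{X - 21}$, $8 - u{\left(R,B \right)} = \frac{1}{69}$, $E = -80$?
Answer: $\frac{111475985}{69} \approx 1.6156 \cdot 10^{6}$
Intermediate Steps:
$u{\left(R,B \right)} = \frac{551}{69}$ ($u{\left(R,B \right)} = 8 - \frac{1}{69} = \frac{551}{69}$)
$w{\left(X \right)} = \frac{1}{-21 + X}$
$\left(\left(u{\left(-88,94 \right)} + 3845\right) + \frac{\left(-65\right) \left(-88 + E\right)}{w{\left(168 \right)}}\right) + 6501 = \left(\left(\frac{551}{69} + 3845\right) + \frac{\left(-65\right) \left(-88 - 80\right)}{\frac{1}{-21 + 168}}\right) + 6501 = \left(\frac{265856}{69} + \frac{\left(-65\right) \left(-168\right)}{\frac{1}{147}}\right) + 6501 = \left(\frac{265856}{69} + 10920 \frac{1}{\frac{1}{147}}\right) + 6501 = \left(\frac{265856}{69} + 10920 \cdot 147\right) + 6501 = \left(\frac{265856}{69} + 1605240\right) + 6501 = \frac{111027416}{69} + 6501 = \frac{111475985}{69}$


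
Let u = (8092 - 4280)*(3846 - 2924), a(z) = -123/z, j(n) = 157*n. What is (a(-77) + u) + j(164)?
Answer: 272611847/77 ≈ 3.5404e+6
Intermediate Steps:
u = 3514664 (u = 3812*922 = 3514664)
(a(-77) + u) + j(164) = (-123/(-77) + 3514664) + 157*164 = (-123*(-1/77) + 3514664) + 25748 = (123/77 + 3514664) + 25748 = 270629251/77 + 25748 = 272611847/77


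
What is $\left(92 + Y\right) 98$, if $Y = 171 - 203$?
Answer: $5880$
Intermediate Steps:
$Y = -32$ ($Y = 171 - 203 = -32$)
$\left(92 + Y\right) 98 = \left(92 - 32\right) 98 = 60 \cdot 98 = 5880$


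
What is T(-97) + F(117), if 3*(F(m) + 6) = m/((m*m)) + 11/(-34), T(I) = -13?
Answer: -227999/11934 ≈ -19.105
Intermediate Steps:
F(m) = -623/102 + 1/(3*m) (F(m) = -6 + (m/((m*m)) + 11/(-34))/3 = -6 + (m/(m²) + 11*(-1/34))/3 = -6 + (m/m² - 11/34)/3 = -6 + (1/m - 11/34)/3 = -6 + (-11/34 + 1/m)/3 = -6 + (-11/102 + 1/(3*m)) = -623/102 + 1/(3*m))
T(-97) + F(117) = -13 + (1/102)*(34 - 623*117)/117 = -13 + (1/102)*(1/117)*(34 - 72891) = -13 + (1/102)*(1/117)*(-72857) = -13 - 72857/11934 = -227999/11934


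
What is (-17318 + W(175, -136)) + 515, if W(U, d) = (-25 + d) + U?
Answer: -16789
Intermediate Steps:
W(U, d) = -25 + U + d
(-17318 + W(175, -136)) + 515 = (-17318 + (-25 + 175 - 136)) + 515 = (-17318 + 14) + 515 = -17304 + 515 = -16789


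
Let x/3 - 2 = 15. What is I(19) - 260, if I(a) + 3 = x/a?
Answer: -4946/19 ≈ -260.32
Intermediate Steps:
x = 51 (x = 6 + 3*15 = 6 + 45 = 51)
I(a) = -3 + 51/a
I(19) - 260 = (-3 + 51/19) - 260 = -6/19 - 260 = -4946/19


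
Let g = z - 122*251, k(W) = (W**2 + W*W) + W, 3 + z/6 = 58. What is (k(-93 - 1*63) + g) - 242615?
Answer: -224391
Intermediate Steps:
z = 330 (z = -18 + 6*58 = -18 + 348 = 330)
k(W) = W + 2*W**2 (k(W) = (W**2 + W**2) + W = 2*W**2 + W = W + 2*W**2)
g = -30292 (g = 330 - 122*251 = 330 - 30622 = -30292)
(k(-93 - 1*63) + g) - 242615 = ((-93 - 1*63)*(1 + 2*(-93 - 1*63)) - 30292) - 242615 = ((-93 - 63)*(1 + 2*(-93 - 63)) - 30292) - 242615 = (-156*(1 + 2*(-156)) - 30292) - 242615 = (-156*(1 - 312) - 30292) - 242615 = (-156*(-311) - 30292) - 242615 = (48516 - 30292) - 242615 = 18224 - 242615 = -224391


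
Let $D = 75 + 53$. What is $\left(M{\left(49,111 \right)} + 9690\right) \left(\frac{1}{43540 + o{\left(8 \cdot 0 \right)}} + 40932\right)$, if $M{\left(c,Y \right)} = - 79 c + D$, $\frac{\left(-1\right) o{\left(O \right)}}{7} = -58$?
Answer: $\frac{10697449761331}{43946} \approx 2.4342 \cdot 10^{8}$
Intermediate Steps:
$o{\left(O \right)} = 406$ ($o{\left(O \right)} = \left(-7\right) \left(-58\right) = 406$)
$D = 128$
$M{\left(c,Y \right)} = 128 - 79 c$ ($M{\left(c,Y \right)} = - 79 c + 128 = 128 - 79 c$)
$\left(M{\left(49,111 \right)} + 9690\right) \left(\frac{1}{43540 + o{\left(8 \cdot 0 \right)}} + 40932\right) = \left(\left(128 - 3871\right) + 9690\right) \left(\frac{1}{43540 + 406} + 40932\right) = \left(\left(128 - 3871\right) + 9690\right) \left(\frac{1}{43946} + 40932\right) = \left(-3743 + 9690\right) \left(\frac{1}{43946} + 40932\right) = 5947 \cdot \frac{1798797673}{43946} = \frac{10697449761331}{43946}$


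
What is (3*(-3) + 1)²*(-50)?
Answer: -3200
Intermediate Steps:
(3*(-3) + 1)²*(-50) = (-9 + 1)²*(-50) = (-8)²*(-50) = 64*(-50) = -3200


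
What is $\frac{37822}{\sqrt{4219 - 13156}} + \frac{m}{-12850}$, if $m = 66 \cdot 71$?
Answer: $- \frac{2343}{6425} - \frac{37822 i \sqrt{993}}{2979} \approx -0.36467 - 400.08 i$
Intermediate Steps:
$m = 4686$
$\frac{37822}{\sqrt{4219 - 13156}} + \frac{m}{-12850} = \frac{37822}{\sqrt{4219 - 13156}} + \frac{4686}{-12850} = \frac{37822}{\sqrt{-8937}} + 4686 \left(- \frac{1}{12850}\right) = \frac{37822}{3 i \sqrt{993}} - \frac{2343}{6425} = 37822 \left(- \frac{i \sqrt{993}}{2979}\right) - \frac{2343}{6425} = - \frac{37822 i \sqrt{993}}{2979} - \frac{2343}{6425} = - \frac{2343}{6425} - \frac{37822 i \sqrt{993}}{2979}$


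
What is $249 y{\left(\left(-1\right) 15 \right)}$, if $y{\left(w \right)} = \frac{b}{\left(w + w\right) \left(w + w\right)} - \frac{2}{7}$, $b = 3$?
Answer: $- \frac{49219}{700} \approx -70.313$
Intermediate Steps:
$y{\left(w \right)} = - \frac{2}{7} + \frac{3}{4 w^{2}}$ ($y{\left(w \right)} = \frac{3}{\left(w + w\right) \left(w + w\right)} - \frac{2}{7} = \frac{3}{2 w 2 w} - \frac{2}{7} = \frac{3}{4 w^{2}} - \frac{2}{7} = - \frac{2}{7} + \frac{3}{4 w^{2}}$)
$249 y{\left(\left(-1\right) 15 \right)} = 249 \left(- \frac{2}{7} + \frac{3}{4 \cdot 225}\right) = 249 \left(- \frac{2}{7} + \frac{3}{4} \cdot \frac{1}{225}\right) = 249 \left(- \frac{2}{7} + \frac{1}{300}\right) = 249 \left(- \frac{593}{2100}\right) = - \frac{49219}{700}$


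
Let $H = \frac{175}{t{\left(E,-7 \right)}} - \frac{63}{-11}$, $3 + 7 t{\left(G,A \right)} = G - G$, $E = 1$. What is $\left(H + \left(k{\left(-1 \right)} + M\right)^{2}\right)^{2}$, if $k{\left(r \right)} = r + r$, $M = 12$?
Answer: $\frac{99720196}{1089} \approx 91570.0$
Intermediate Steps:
$t{\left(G,A \right)} = - \frac{3}{7}$ ($t{\left(G,A \right)} = - \frac{3}{7} + \frac{G - G}{7} = - \frac{3}{7} + \frac{1}{7} \cdot 0 = - \frac{3}{7} + 0 = - \frac{3}{7}$)
$k{\left(r \right)} = 2 r$
$H = - \frac{13286}{33}$ ($H = \frac{175}{- \frac{3}{7}} - \frac{63}{-11} = 175 \left(- \frac{7}{3}\right) - - \frac{63}{11} = - \frac{1225}{3} + \frac{63}{11} = - \frac{13286}{33} \approx -402.61$)
$\left(H + \left(k{\left(-1 \right)} + M\right)^{2}\right)^{2} = \left(- \frac{13286}{33} + \left(2 \left(-1\right) + 12\right)^{2}\right)^{2} = \left(- \frac{13286}{33} + \left(-2 + 12\right)^{2}\right)^{2} = \left(- \frac{13286}{33} + 10^{2}\right)^{2} = \left(- \frac{13286}{33} + 100\right)^{2} = \left(- \frac{9986}{33}\right)^{2} = \frac{99720196}{1089}$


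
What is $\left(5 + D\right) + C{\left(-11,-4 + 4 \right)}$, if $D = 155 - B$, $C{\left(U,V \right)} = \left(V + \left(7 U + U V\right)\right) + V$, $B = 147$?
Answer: $-64$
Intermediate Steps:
$C{\left(U,V \right)} = 2 V + 7 U + U V$ ($C{\left(U,V \right)} = \left(V + 7 U + U V\right) + V = 2 V + 7 U + U V$)
$D = 8$ ($D = 155 - 147 = 8$)
$\left(5 + D\right) + C{\left(-11,-4 + 4 \right)} = \left(5 + 8\right) + \left(2 \left(-4 + 4\right) + 7 \left(-11\right) - 11 \left(-4 + 4\right)\right) = 13 - 77 = -64$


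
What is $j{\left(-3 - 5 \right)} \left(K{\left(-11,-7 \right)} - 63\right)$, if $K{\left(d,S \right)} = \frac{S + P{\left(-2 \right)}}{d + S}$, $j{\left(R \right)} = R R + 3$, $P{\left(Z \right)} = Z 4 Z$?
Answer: $- \frac{8509}{2} \approx -4254.5$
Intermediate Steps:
$P{\left(Z \right)} = 4 Z^{2}$ ($P{\left(Z \right)} = 4 Z Z = 4 Z^{2}$)
$j{\left(R \right)} = 3 + R^{2}$ ($j{\left(R \right)} = R^{2} + 3 = 3 + R^{2}$)
$K{\left(d,S \right)} = \frac{16 + S}{S + d}$ ($K{\left(d,S \right)} = \frac{S + 4 \left(-2\right)^{2}}{d + S} = \frac{S + 4 \cdot 4}{S + d} = \frac{S + 16}{S + d} = \frac{16 + S}{S + d}$)
$j{\left(-3 - 5 \right)} \left(K{\left(-11,-7 \right)} - 63\right) = \left(3 + \left(-3 - 5\right)^{2}\right) \left(\frac{16 - 7}{-7 - 11} - 63\right) = \left(3 + \left(-3 - 5\right)^{2}\right) \left(\frac{1}{-18} \cdot 9 - 63\right) = \left(3 + \left(-8\right)^{2}\right) \left(\left(- \frac{1}{18}\right) 9 - 63\right) = \left(3 + 64\right) \left(- \frac{1}{2} - 63\right) = 67 \left(- \frac{127}{2}\right) = - \frac{8509}{2}$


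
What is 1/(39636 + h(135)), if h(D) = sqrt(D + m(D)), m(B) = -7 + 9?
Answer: 39636/1571012359 - sqrt(137)/1571012359 ≈ 2.5222e-5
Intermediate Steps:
m(B) = 2
h(D) = sqrt(2 + D) (h(D) = sqrt(D + 2) = sqrt(2 + D))
1/(39636 + h(135)) = 1/(39636 + sqrt(2 + 135)) = 1/(39636 + sqrt(137))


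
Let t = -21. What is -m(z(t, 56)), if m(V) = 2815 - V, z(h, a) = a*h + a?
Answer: -3935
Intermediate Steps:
z(h, a) = a + a*h
-m(z(t, 56)) = -(2815 - 56*(1 - 21)) = -(2815 - 56*(-20)) = -(2815 - 1*(-1120)) = -(2815 + 1120) = -1*3935 = -3935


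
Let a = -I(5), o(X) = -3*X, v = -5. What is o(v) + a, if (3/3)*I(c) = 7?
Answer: 8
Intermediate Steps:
I(c) = 7
a = -7 (a = -1*7 = -7)
o(v) + a = -3*(-5) - 7 = 15 - 7 = 8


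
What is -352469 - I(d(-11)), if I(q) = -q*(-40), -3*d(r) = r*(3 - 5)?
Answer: -1056527/3 ≈ -3.5218e+5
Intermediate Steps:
d(r) = 2*r/3 (d(r) = -r*(3 - 5)/3 = -r*(-2)/3 = -(-2)*r/3 = 2*r/3)
I(q) = 40*q
-352469 - I(d(-11)) = -352469 - 40*(⅔)*(-11) = -352469 - 40*(-22)/3 = -352469 - 1*(-880/3) = -352469 + 880/3 = -1056527/3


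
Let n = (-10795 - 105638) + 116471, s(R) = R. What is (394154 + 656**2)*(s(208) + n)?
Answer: 202824540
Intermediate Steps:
n = 38 (n = -116433 + 116471 = 38)
(394154 + 656**2)*(s(208) + n) = (394154 + 656**2)*(208 + 38) = (394154 + 430336)*246 = 824490*246 = 202824540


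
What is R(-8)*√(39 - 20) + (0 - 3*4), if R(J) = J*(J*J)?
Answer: -12 - 512*√19 ≈ -2243.8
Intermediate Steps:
R(J) = J³ (R(J) = J*J² = J³)
R(-8)*√(39 - 20) + (0 - 3*4) = (-8)³*√(39 - 20) + (0 - 3*4) = -512*√19 + (0 - 12) = -512*√19 - 12 = -12 - 512*√19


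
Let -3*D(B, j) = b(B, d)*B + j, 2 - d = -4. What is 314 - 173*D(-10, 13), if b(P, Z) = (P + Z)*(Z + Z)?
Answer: 86231/3 ≈ 28744.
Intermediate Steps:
d = 6 (d = 2 - 1*(-4) = 2 + 4 = 6)
b(P, Z) = 2*Z*(P + Z) (b(P, Z) = (P + Z)*(2*Z) = 2*Z*(P + Z))
D(B, j) = -j/3 - B*(72 + 12*B)/3 (D(B, j) = -((2*6*(B + 6))*B + j)/3 = -((2*6*(6 + B))*B + j)/3 = -((72 + 12*B)*B + j)/3 = -(B*(72 + 12*B) + j)/3 = -(j + B*(72 + 12*B))/3 = -j/3 - B*(72 + 12*B)/3)
314 - 173*D(-10, 13) = 314 - 173*(-⅓*13 - 4*(-10)*(6 - 10)) = 314 - 173*(-13/3 - 4*(-10)*(-4)) = 314 - 173*(-13/3 - 160) = 314 - 173*(-493/3) = 314 + 85289/3 = 86231/3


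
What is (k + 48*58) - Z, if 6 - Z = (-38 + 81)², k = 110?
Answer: 4737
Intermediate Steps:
Z = -1843 (Z = 6 - (-38 + 81)² = 6 - 1*43² = 6 - 1*1849 = 6 - 1849 = -1843)
(k + 48*58) - Z = (110 + 48*58) - 1*(-1843) = (110 + 2784) + 1843 = 2894 + 1843 = 4737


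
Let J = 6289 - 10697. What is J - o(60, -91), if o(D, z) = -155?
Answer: -4253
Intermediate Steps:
J = -4408
J - o(60, -91) = -4408 - 1*(-155) = -4408 + 155 = -4253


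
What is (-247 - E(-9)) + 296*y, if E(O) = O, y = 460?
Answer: 135922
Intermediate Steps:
(-247 - E(-9)) + 296*y = (-247 - 1*(-9)) + 296*460 = (-247 + 9) + 136160 = -238 + 136160 = 135922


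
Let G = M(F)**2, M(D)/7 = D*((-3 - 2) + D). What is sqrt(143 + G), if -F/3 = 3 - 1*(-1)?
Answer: sqrt(2039327) ≈ 1428.1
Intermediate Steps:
F = -12 (F = -3*(3 - 1*(-1)) = -3*(3 + 1) = -3*4 = -12)
M(D) = 7*D*(-5 + D) (M(D) = 7*(D*((-3 - 2) + D)) = 7*(D*(-5 + D)) = 7*D*(-5 + D))
G = 2039184 (G = (7*(-12)*(-5 - 12))**2 = (7*(-12)*(-17))**2 = 1428**2 = 2039184)
sqrt(143 + G) = sqrt(143 + 2039184) = sqrt(2039327)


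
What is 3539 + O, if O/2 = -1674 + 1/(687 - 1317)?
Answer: 60164/315 ≈ 191.00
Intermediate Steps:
O = -1054621/315 (O = 2*(-1674 + 1/(687 - 1317)) = 2*(-1674 + 1/(-630)) = 2*(-1674 - 1/630) = 2*(-1054621/630) = -1054621/315 ≈ -3348.0)
3539 + O = 3539 - 1054621/315 = 60164/315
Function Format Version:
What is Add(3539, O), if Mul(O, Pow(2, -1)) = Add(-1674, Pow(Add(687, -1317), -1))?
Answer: Rational(60164, 315) ≈ 191.00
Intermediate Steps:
O = Rational(-1054621, 315) (O = Mul(2, Add(-1674, Pow(Add(687, -1317), -1))) = Mul(2, Add(-1674, Pow(-630, -1))) = Mul(2, Add(-1674, Rational(-1, 630))) = Mul(2, Rational(-1054621, 630)) = Rational(-1054621, 315) ≈ -3348.0)
Add(3539, O) = Add(3539, Rational(-1054621, 315)) = Rational(60164, 315)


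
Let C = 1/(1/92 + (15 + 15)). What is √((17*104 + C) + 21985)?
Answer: 5*√7242889885/2761 ≈ 154.12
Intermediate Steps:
C = 92/2761 (C = 1/(1/92 + 30) = 1/(2761/92) = 92/2761 ≈ 0.033321)
√((17*104 + C) + 21985) = √((17*104 + 92/2761) + 21985) = √((1768 + 92/2761) + 21985) = √(4881540/2761 + 21985) = √(65582125/2761) = 5*√7242889885/2761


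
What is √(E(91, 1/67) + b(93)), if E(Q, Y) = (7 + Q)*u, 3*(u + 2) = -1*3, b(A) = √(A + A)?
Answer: √(-294 + √186) ≈ 16.744*I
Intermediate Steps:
b(A) = √2*√A (b(A) = √(2*A) = √2*√A)
u = -3 (u = -2 + (-1*3)/3 = -2 + (⅓)*(-3) = -2 - 1 = -3)
E(Q, Y) = -21 - 3*Q (E(Q, Y) = (7 + Q)*(-3) = -21 - 3*Q)
√(E(91, 1/67) + b(93)) = √((-21 - 3*91) + √2*√93) = √((-21 - 273) + √186) = √(-294 + √186)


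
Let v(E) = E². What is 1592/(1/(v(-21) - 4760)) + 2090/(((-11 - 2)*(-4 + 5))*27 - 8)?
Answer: -2468431522/359 ≈ -6.8759e+6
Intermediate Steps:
1592/(1/(v(-21) - 4760)) + 2090/(((-11 - 2)*(-4 + 5))*27 - 8) = 1592/(1/((-21)² - 4760)) + 2090/(((-11 - 2)*(-4 + 5))*27 - 8) = 1592/(1/(441 - 4760)) + 2090/(-13*1*27 - 8) = 1592/(1/(-4319)) + 2090/(-13*27 - 8) = 1592/(-1/4319) + 2090/(-351 - 8) = 1592*(-4319) + 2090/(-359) = -6875848 + 2090*(-1/359) = -6875848 - 2090/359 = -2468431522/359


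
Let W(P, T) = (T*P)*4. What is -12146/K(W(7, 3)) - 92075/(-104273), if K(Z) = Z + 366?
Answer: -612533054/23461425 ≈ -26.108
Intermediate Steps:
W(P, T) = 4*P*T (W(P, T) = (P*T)*4 = 4*P*T)
K(Z) = 366 + Z
-12146/K(W(7, 3)) - 92075/(-104273) = -12146/(366 + 4*7*3) - 92075/(-104273) = -12146/(366 + 84) - 92075*(-1/104273) = -12146/450 + 92075/104273 = -12146*1/450 + 92075/104273 = -6073/225 + 92075/104273 = -612533054/23461425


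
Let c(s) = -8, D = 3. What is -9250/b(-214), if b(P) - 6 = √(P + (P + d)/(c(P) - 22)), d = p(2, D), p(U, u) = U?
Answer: -208125/911 + 9250*I*√2910/911 ≈ -228.46 + 547.73*I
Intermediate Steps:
d = 2
b(P) = 6 + √(-1/15 + 29*P/30) (b(P) = 6 + √(P + (P + 2)/(-8 - 22)) = 6 + √(P + (2 + P)/(-30)) = 6 + √(P + (2 + P)*(-1/30)) = 6 + √(P + (-1/15 - P/30)) = 6 + √(-1/15 + 29*P/30))
-9250/b(-214) = -9250/(6 + √(-60 + 870*(-214))/30) = -9250/(6 + √(-60 - 186180)/30) = -9250/(6 + √(-186240)/30) = -9250/(6 + (8*I*√2910)/30) = -9250/(6 + 4*I*√2910/15)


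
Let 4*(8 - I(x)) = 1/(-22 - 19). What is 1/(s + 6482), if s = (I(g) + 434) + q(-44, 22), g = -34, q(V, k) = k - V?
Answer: 164/1146361 ≈ 0.00014306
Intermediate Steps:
I(x) = 1313/164 (I(x) = 8 - 1/(4*(-22 - 19)) = 8 - 1/4/(-41) = 8 - 1/4*(-1/41) = 8 + 1/164 = 1313/164)
s = 83313/164 (s = (1313/164 + 434) + (22 - 1*(-44)) = 72489/164 + (22 + 44) = 72489/164 + 66 = 83313/164 ≈ 508.01)
1/(s + 6482) = 1/(83313/164 + 6482) = 1/(1146361/164) = 164/1146361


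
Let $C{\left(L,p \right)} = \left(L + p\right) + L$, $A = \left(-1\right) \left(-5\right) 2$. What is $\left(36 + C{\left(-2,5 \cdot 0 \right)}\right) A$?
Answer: $320$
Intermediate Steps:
$A = 10$ ($A = 5 \cdot 2 = 10$)
$C{\left(L,p \right)} = p + 2 L$
$\left(36 + C{\left(-2,5 \cdot 0 \right)}\right) A = \left(36 + \left(5 \cdot 0 + 2 \left(-2\right)\right)\right) 10 = \left(36 + \left(0 - 4\right)\right) 10 = \left(36 - 4\right) 10 = 32 \cdot 10 = 320$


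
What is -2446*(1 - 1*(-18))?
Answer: -46474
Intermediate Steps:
-2446*(1 - 1*(-18)) = -2446*(1 + 18) = -2446*19 = -46474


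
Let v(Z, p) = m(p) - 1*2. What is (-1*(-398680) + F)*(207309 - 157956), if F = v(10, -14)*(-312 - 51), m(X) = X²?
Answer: 16200517074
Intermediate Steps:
v(Z, p) = -2 + p² (v(Z, p) = p² - 1*2 = p² - 2 = -2 + p²)
F = -70422 (F = (-2 + (-14)²)*(-312 - 51) = (-2 + 196)*(-363) = 194*(-363) = -70422)
(-1*(-398680) + F)*(207309 - 157956) = (-1*(-398680) - 70422)*(207309 - 157956) = (398680 - 70422)*49353 = 328258*49353 = 16200517074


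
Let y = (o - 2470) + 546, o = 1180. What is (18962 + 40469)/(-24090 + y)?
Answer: -59431/24834 ≈ -2.3931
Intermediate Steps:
y = -744 (y = (1180 - 2470) + 546 = -1290 + 546 = -744)
(18962 + 40469)/(-24090 + y) = (18962 + 40469)/(-24090 - 744) = 59431/(-24834) = 59431*(-1/24834) = -59431/24834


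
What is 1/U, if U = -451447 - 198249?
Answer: -1/649696 ≈ -1.5392e-6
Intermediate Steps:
U = -649696
1/U = 1/(-649696) = -1/649696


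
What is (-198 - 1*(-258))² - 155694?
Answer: -152094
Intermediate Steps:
(-198 - 1*(-258))² - 155694 = (-198 + 258)² - 155694 = 60² - 155694 = 3600 - 155694 = -152094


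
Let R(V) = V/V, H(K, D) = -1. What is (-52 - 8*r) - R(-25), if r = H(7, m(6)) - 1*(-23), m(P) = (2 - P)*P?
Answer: -229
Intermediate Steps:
m(P) = P*(2 - P)
R(V) = 1
r = 22 (r = -1 - 1*(-23) = -1 + 23 = 22)
(-52 - 8*r) - R(-25) = (-52 - 8*22) - 1*1 = (-52 - 176) - 1 = -228 - 1 = -229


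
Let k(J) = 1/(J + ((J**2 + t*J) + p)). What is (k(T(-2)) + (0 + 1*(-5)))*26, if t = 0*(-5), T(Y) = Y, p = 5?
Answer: -884/7 ≈ -126.29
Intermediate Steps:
t = 0
k(J) = 1/(5 + J + J**2) (k(J) = 1/(J + ((J**2 + 0*J) + 5)) = 1/(J + ((J**2 + 0) + 5)) = 1/(J + (J**2 + 5)) = 1/(J + (5 + J**2)) = 1/(5 + J + J**2))
(k(T(-2)) + (0 + 1*(-5)))*26 = (1/(5 - 2 + (-2)**2) + (0 + 1*(-5)))*26 = (1/(5 - 2 + 4) + (0 - 5))*26 = (1/7 - 5)*26 = -34/7*26 = -884/7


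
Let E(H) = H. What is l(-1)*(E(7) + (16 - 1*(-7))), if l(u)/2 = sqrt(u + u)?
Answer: 60*I*sqrt(2) ≈ 84.853*I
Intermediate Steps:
l(u) = 2*sqrt(2)*sqrt(u) (l(u) = 2*sqrt(u + u) = 2*sqrt(2*u) = 2*(sqrt(2)*sqrt(u)) = 2*sqrt(2)*sqrt(u))
l(-1)*(E(7) + (16 - 1*(-7))) = (2*sqrt(2)*sqrt(-1))*(7 + (16 - 1*(-7))) = (2*sqrt(2)*I)*(7 + (16 + 7)) = (2*I*sqrt(2))*(7 + 23) = (2*I*sqrt(2))*30 = 60*I*sqrt(2)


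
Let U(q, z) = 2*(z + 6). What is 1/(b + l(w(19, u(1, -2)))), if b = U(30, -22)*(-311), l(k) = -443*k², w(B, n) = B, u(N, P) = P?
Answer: -1/149971 ≈ -6.6680e-6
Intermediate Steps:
U(q, z) = 12 + 2*z (U(q, z) = 2*(6 + z) = 12 + 2*z)
b = 9952 (b = (12 + 2*(-22))*(-311) = (12 - 44)*(-311) = -32*(-311) = 9952)
1/(b + l(w(19, u(1, -2)))) = 1/(9952 - 443*19²) = 1/(9952 - 443*361) = 1/(9952 - 159923) = 1/(-149971) = -1/149971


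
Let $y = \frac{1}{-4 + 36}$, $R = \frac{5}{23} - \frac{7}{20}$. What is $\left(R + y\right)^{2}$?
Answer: $\frac{139129}{13542400} \approx 0.010274$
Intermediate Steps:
$R = - \frac{61}{460}$ ($R = 5 \cdot \frac{1}{23} - \frac{7}{20} = \frac{5}{23} - \frac{7}{20} = - \frac{61}{460} \approx -0.13261$)
$y = \frac{1}{32} \approx 0.03125$
$\left(R + y\right)^{2} = \left(- \frac{61}{460} + \frac{1}{32}\right)^{2} = \left(- \frac{373}{3680}\right)^{2} = \frac{139129}{13542400}$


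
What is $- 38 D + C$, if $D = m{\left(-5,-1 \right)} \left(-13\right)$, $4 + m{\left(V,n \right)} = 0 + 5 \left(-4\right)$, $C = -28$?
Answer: $-11884$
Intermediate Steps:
$m{\left(V,n \right)} = -24$ ($m{\left(V,n \right)} = -4 + \left(0 + 5 \left(-4\right)\right) = -4 + \left(0 - 20\right) = -4 - 20 = -24$)
$D = 312$ ($D = \left(-24\right) \left(-13\right) = 312$)
$- 38 D + C = \left(-38\right) 312 - 28 = -11856 - 28 = -11884$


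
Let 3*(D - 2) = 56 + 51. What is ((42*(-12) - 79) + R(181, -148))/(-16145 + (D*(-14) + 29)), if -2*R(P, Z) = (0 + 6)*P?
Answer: 1689/24965 ≈ 0.067655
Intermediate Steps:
D = 113/3 (D = 2 + (56 + 51)/3 = 2 + (⅓)*107 = 2 + 107/3 = 113/3 ≈ 37.667)
R(P, Z) = -3*P (R(P, Z) = -(0 + 6)*P/2 = -3*P)
((42*(-12) - 79) + R(181, -148))/(-16145 + (D*(-14) + 29)) = ((42*(-12) - 79) - 3*181)/(-16145 + ((113/3)*(-14) + 29)) = ((-504 - 79) - 543)/(-16145 + (-1582/3 + 29)) = (-583 - 543)/(-16145 - 1495/3) = -1126/(-49930/3) = -1126*(-3/49930) = 1689/24965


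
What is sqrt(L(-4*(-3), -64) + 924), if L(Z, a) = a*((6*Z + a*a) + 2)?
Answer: 2*I*sqrt(66489) ≈ 515.71*I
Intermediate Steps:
L(Z, a) = a*(2 + a**2 + 6*Z) (L(Z, a) = a*((6*Z + a**2) + 2) = a*((a**2 + 6*Z) + 2) = a*(2 + a**2 + 6*Z))
sqrt(L(-4*(-3), -64) + 924) = sqrt(-64*(2 + (-64)**2 + 6*(-4*(-3))) + 924) = sqrt(-64*(2 + 4096 + 6*12) + 924) = sqrt(-64*(2 + 4096 + 72) + 924) = sqrt(-64*4170 + 924) = sqrt(-266880 + 924) = sqrt(-265956) = 2*I*sqrt(66489)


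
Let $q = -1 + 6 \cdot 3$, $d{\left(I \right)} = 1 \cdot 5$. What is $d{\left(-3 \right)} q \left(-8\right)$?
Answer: $-680$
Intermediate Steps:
$d{\left(I \right)} = 5$
$q = 17$ ($q = -1 + 18 = 17$)
$d{\left(-3 \right)} q \left(-8\right) = 5 \cdot 17 \left(-8\right) = 85 \left(-8\right) = -680$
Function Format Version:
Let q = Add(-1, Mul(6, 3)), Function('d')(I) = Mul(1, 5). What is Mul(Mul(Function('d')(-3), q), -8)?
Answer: -680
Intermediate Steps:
Function('d')(I) = 5
q = 17 (q = Add(-1, 18) = 17)
Mul(Mul(Function('d')(-3), q), -8) = Mul(Mul(5, 17), -8) = Mul(85, -8) = -680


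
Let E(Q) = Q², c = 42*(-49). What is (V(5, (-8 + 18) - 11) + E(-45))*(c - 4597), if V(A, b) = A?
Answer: -13509650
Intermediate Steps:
c = -2058
(V(5, (-8 + 18) - 11) + E(-45))*(c - 4597) = (5 + (-45)²)*(-2058 - 4597) = (5 + 2025)*(-6655) = 2030*(-6655) = -13509650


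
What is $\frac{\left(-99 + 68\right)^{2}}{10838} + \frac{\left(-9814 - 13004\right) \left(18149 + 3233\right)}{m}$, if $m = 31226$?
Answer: $- \frac{2643885161351}{169213694} \approx -15625.0$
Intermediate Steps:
$\frac{\left(-99 + 68\right)^{2}}{10838} + \frac{\left(-9814 - 13004\right) \left(18149 + 3233\right)}{m} = \frac{\left(-99 + 68\right)^{2}}{10838} + \frac{\left(-9814 - 13004\right) \left(18149 + 3233\right)}{31226} = \left(-31\right)^{2} \cdot \frac{1}{10838} + \left(-22818\right) 21382 \cdot \frac{1}{31226} = 961 \cdot \frac{1}{10838} - \frac{243947238}{15613} = \frac{961}{10838} - \frac{243947238}{15613} = - \frac{2643885161351}{169213694}$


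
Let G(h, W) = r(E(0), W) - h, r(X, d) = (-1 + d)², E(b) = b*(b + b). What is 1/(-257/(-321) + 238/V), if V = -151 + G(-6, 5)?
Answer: -4601/4805 ≈ -0.95754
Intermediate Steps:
E(b) = 2*b² (E(b) = b*(2*b) = 2*b²)
G(h, W) = (-1 + W)² - h
V = -129 (V = -151 + ((-1 + 5)² - 1*(-6)) = -151 + (4² + 6) = -151 + (16 + 6) = -151 + 22 = -129)
1/(-257/(-321) + 238/V) = 1/(-257/(-321) + 238/(-129)) = 1/(-257*(-1/321) + 238*(-1/129)) = 1/(257/321 - 238/129) = 1/(-4805/4601) = -4601/4805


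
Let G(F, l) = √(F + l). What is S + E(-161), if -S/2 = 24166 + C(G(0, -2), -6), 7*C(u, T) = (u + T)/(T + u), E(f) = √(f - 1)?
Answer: -338326/7 + 9*I*√2 ≈ -48332.0 + 12.728*I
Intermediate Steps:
E(f) = √(-1 + f)
C(u, T) = ⅐ (C(u, T) = ((u + T)/(T + u))/7 = ((T + u)/(T + u))/7 = (⅐)*1 = ⅐)
S = -338326/7 (S = -2*(24166 + ⅐) = -2*169163/7 = -338326/7 ≈ -48332.)
S + E(-161) = -338326/7 + √(-1 - 161) = -338326/7 + √(-162) = -338326/7 + 9*I*√2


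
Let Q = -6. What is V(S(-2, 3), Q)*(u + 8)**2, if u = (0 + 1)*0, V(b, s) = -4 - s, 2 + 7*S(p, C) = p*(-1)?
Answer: 128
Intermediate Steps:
S(p, C) = -2/7 - p/7 (S(p, C) = -2/7 + (p*(-1))/7 = -2/7 + (-p)/7 = -2/7 - p/7)
u = 0 (u = 1*0 = 0)
V(S(-2, 3), Q)*(u + 8)**2 = (-4 - 1*(-6))*(0 + 8)**2 = (-4 + 6)*8**2 = 2*64 = 128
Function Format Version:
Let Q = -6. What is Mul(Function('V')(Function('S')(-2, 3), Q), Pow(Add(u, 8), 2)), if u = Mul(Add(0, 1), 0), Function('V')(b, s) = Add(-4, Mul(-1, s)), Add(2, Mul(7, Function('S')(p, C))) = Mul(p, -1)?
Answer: 128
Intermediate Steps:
Function('S')(p, C) = Add(Rational(-2, 7), Mul(Rational(-1, 7), p)) (Function('S')(p, C) = Add(Rational(-2, 7), Mul(Rational(1, 7), Mul(p, -1))) = Add(Rational(-2, 7), Mul(Rational(1, 7), Mul(-1, p))) = Add(Rational(-2, 7), Mul(Rational(-1, 7), p)))
u = 0 (u = Mul(1, 0) = 0)
Mul(Function('V')(Function('S')(-2, 3), Q), Pow(Add(u, 8), 2)) = Mul(Add(-4, Mul(-1, -6)), Pow(Add(0, 8), 2)) = Mul(Add(-4, 6), Pow(8, 2)) = Mul(2, 64) = 128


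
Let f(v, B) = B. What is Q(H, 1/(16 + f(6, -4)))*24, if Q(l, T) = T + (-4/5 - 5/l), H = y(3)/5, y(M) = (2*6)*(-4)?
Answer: -47/10 ≈ -4.7000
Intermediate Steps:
y(M) = -48 (y(M) = 12*(-4) = -48)
H = -48/5 ≈ -9.6000
Q(l, T) = -⅘ + T - 5/l (Q(l, T) = T + (-4*⅕ - 5/l) = T + (-⅘ - 5/l) = -⅘ + T - 5/l)
Q(H, 1/(16 + f(6, -4)))*24 = (-⅘ + 1/(16 - 4) - 5/(-48/5))*24 = (-⅘ + 1/12 - 5*(-5/48))*24 = (-⅘ + 1/12 + 25/48)*24 = -47/240*24 = -47/10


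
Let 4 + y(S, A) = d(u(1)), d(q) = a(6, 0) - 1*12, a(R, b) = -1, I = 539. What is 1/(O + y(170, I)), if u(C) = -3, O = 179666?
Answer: 1/179649 ≈ 5.5664e-6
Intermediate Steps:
d(q) = -13 (d(q) = -1 - 1*12 = -1 - 12 = -13)
y(S, A) = -17 (y(S, A) = -4 - 13 = -17)
1/(O + y(170, I)) = 1/(179666 - 17) = 1/179649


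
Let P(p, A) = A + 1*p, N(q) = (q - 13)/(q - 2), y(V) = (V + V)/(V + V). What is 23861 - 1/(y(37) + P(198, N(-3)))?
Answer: 24123466/1011 ≈ 23861.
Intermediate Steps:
y(V) = 1 (y(V) = (2*V)/((2*V)) = (2*V)*(1/(2*V)) = 1)
N(q) = (-13 + q)/(-2 + q)
P(p, A) = A + p
23861 - 1/(y(37) + P(198, N(-3))) = 23861 - 1/(1 + ((-13 - 3)/(-2 - 3) + 198)) = 23861 - 1/(1 + (-16/(-5) + 198)) = 23861 - 1/(1 + (-⅕*(-16) + 198)) = 23861 - 1/(1 + (16/5 + 198)) = 23861 - 1/(1 + 1006/5) = 23861 - 1/1011/5 = 23861 - 1*5/1011 = 23861 - 5/1011 = 24123466/1011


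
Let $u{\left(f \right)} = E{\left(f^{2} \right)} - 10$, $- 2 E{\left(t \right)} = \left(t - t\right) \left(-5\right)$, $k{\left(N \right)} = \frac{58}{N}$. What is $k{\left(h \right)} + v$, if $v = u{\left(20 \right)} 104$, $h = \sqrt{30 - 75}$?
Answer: $-1040 - \frac{58 i \sqrt{5}}{15} \approx -1040.0 - 8.6461 i$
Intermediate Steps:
$h = 3 i \sqrt{5}$ ($h = \sqrt{-45} = 3 i \sqrt{5} \approx 6.7082 i$)
$E{\left(t \right)} = 0$ ($E{\left(t \right)} = - \frac{\left(t - t\right) \left(-5\right)}{2} = - \frac{0 \left(-5\right)}{2} = \left(- \frac{1}{2}\right) 0 = 0$)
$u{\left(f \right)} = -10$ ($u{\left(f \right)} = 0 - 10 = -10$)
$v = -1040$ ($v = \left(-10\right) 104 = -1040$)
$k{\left(h \right)} + v = \frac{58}{3 i \sqrt{5}} - 1040 = 58 \left(- \frac{i \sqrt{5}}{15}\right) - 1040 = - \frac{58 i \sqrt{5}}{15} - 1040 = -1040 - \frac{58 i \sqrt{5}}{15}$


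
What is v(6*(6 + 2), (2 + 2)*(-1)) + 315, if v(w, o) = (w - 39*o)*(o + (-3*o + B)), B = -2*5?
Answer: -93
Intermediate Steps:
B = -10
v(w, o) = (-10 - 2*o)*(w - 39*o) (v(w, o) = (w - 39*o)*(o + (-3*o - 10)) = (w - 39*o)*(o + (-10 - 3*o)) = (w - 39*o)*(-10 - 2*o) = (-10 - 2*o)*(w - 39*o))
v(6*(6 + 2), (2 + 2)*(-1)) + 315 = (-60*(6 + 2) + 78*((2 + 2)*(-1))² + 390*((2 + 2)*(-1)) - 2*(2 + 2)*(-1)*6*(6 + 2)) + 315 = (-60*8 + 78*(4*(-1))² + 390*(4*(-1)) - 2*4*(-1)*6*8) + 315 = (-10*48 + 78*(-4)² + 390*(-4) - 2*(-4)*48) + 315 = (-480 + 78*16 - 1560 + 384) + 315 = (-480 + 1248 - 1560 + 384) + 315 = -408 + 315 = -93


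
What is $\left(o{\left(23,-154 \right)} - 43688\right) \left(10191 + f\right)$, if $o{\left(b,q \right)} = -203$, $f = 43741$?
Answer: $-2367129412$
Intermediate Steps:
$\left(o{\left(23,-154 \right)} - 43688\right) \left(10191 + f\right) = \left(-203 - 43688\right) \left(10191 + 43741\right) = \left(-43891\right) 53932 = -2367129412$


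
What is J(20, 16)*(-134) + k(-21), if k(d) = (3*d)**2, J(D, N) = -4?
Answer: 4505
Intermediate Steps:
k(d) = 9*d**2
J(20, 16)*(-134) + k(-21) = -4*(-134) + 9*(-21)**2 = 536 + 9*441 = 536 + 3969 = 4505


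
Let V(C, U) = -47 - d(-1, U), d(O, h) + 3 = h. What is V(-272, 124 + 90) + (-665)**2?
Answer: 441967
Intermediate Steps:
d(O, h) = -3 + h
V(C, U) = -44 - U (V(C, U) = -47 - (-3 + U) = -47 + (3 - U) = -44 - U)
V(-272, 124 + 90) + (-665)**2 = (-44 - (124 + 90)) + (-665)**2 = (-44 - 1*214) + 442225 = (-44 - 214) + 442225 = -258 + 442225 = 441967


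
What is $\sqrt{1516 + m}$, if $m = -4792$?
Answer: $6 i \sqrt{91} \approx 57.236 i$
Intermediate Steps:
$\sqrt{1516 + m} = \sqrt{1516 - 4792} = \sqrt{-3276} = 6 i \sqrt{91}$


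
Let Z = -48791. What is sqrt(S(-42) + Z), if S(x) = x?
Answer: I*sqrt(48833) ≈ 220.98*I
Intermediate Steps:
sqrt(S(-42) + Z) = sqrt(-42 - 48791) = sqrt(-48833) = I*sqrt(48833)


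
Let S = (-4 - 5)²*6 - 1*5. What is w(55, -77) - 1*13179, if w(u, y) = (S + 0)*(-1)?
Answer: -13660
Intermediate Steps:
S = 481 (S = (-9)²*6 - 5 = 81*6 - 5 = 486 - 5 = 481)
w(u, y) = -481 (w(u, y) = (481 + 0)*(-1) = 481*(-1) = -481)
w(55, -77) - 1*13179 = -481 - 1*13179 = -481 - 13179 = -13660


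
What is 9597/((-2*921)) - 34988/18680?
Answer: -5077497/716845 ≈ -7.0831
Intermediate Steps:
9597/((-2*921)) - 34988/18680 = 9597/(-1842) - 34988*1/18680 = 9597*(-1/1842) - 8747/4670 = -3199/614 - 8747/4670 = -5077497/716845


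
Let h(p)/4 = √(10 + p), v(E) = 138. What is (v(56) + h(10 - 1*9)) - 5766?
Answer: -5628 + 4*√11 ≈ -5614.7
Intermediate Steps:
h(p) = 4*√(10 + p)
(v(56) + h(10 - 1*9)) - 5766 = (138 + 4*√(10 + (10 - 1*9))) - 5766 = (138 + 4*√(10 + (10 - 9))) - 5766 = (138 + 4*√(10 + 1)) - 5766 = (138 + 4*√11) - 5766 = -5628 + 4*√11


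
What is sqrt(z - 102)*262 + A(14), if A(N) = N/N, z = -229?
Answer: 1 + 262*I*sqrt(331) ≈ 1.0 + 4766.7*I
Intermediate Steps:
A(N) = 1
sqrt(z - 102)*262 + A(14) = sqrt(-229 - 102)*262 + 1 = sqrt(-331)*262 + 1 = (I*sqrt(331))*262 + 1 = 262*I*sqrt(331) + 1 = 1 + 262*I*sqrt(331)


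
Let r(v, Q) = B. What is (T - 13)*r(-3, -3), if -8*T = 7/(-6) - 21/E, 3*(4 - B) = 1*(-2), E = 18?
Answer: -2135/36 ≈ -59.306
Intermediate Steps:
B = 14/3 (B = 4 - (-2)/3 = 4 - ⅓*(-2) = 4 + ⅔ = 14/3 ≈ 4.6667)
r(v, Q) = 14/3
T = 7/24 (T = -(7/(-6) - 21/18)/8 = -(7*(-⅙) - 21*1/18)/8 = -(-7/6 - 7/6)/8 = -⅛*(-7/3) = 7/24 ≈ 0.29167)
(T - 13)*r(-3, -3) = (7/24 - 13)*(14/3) = -305/24*14/3 = -2135/36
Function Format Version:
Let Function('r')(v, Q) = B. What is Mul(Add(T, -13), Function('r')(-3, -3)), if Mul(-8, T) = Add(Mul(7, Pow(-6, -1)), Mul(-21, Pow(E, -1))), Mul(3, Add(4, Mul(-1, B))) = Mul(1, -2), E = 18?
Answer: Rational(-2135, 36) ≈ -59.306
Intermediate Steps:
B = Rational(14, 3) (B = Add(4, Mul(Rational(-1, 3), Mul(1, -2))) = Add(4, Mul(Rational(-1, 3), -2)) = Add(4, Rational(2, 3)) = Rational(14, 3) ≈ 4.6667)
Function('r')(v, Q) = Rational(14, 3)
T = Rational(7, 24) (T = Mul(Rational(-1, 8), Add(Mul(7, Pow(-6, -1)), Mul(-21, Pow(18, -1)))) = Mul(Rational(-1, 8), Add(Mul(7, Rational(-1, 6)), Mul(-21, Rational(1, 18)))) = Mul(Rational(-1, 8), Add(Rational(-7, 6), Rational(-7, 6))) = Mul(Rational(-1, 8), Rational(-7, 3)) = Rational(7, 24) ≈ 0.29167)
Mul(Add(T, -13), Function('r')(-3, -3)) = Mul(Add(Rational(7, 24), -13), Rational(14, 3)) = Mul(Rational(-305, 24), Rational(14, 3)) = Rational(-2135, 36)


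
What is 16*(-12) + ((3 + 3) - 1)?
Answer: -187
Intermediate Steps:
16*(-12) + ((3 + 3) - 1) = -192 + (6 - 1) = -192 + 5 = -187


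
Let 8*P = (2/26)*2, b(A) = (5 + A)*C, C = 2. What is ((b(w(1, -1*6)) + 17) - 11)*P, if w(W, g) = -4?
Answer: 2/13 ≈ 0.15385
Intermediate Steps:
b(A) = 10 + 2*A (b(A) = (5 + A)*2 = 10 + 2*A)
P = 1/52 (P = ((2/26)*2)/8 = ((2*(1/26))*2)/8 = ((1/13)*2)/8 = (⅛)*(2/13) = 1/52 ≈ 0.019231)
((b(w(1, -1*6)) + 17) - 11)*P = (((10 + 2*(-4)) + 17) - 11)*(1/52) = (((10 - 8) + 17) - 11)*(1/52) = ((2 + 17) - 11)*(1/52) = (19 - 11)*(1/52) = 8*(1/52) = 2/13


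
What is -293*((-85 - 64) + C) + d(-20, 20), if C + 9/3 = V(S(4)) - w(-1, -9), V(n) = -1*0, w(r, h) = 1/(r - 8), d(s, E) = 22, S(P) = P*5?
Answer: 400729/9 ≈ 44525.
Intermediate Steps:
S(P) = 5*P
w(r, h) = 1/(-8 + r)
V(n) = 0
C = -26/9 (C = -3 + (0 - 1/(-8 - 1)) = -3 + (0 - 1/(-9)) = -3 + (0 - 1*(-⅑)) = -3 + (0 + ⅑) = -3 + ⅑ = -26/9 ≈ -2.8889)
-293*((-85 - 64) + C) + d(-20, 20) = -293*((-85 - 64) - 26/9) + 22 = -293*(-149 - 26/9) + 22 = -293*(-1367/9) + 22 = 400531/9 + 22 = 400729/9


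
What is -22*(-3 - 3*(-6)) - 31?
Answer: -361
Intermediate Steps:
-22*(-3 - 3*(-6)) - 31 = -22*(-3 + 18) - 31 = -22*15 - 31 = -330 - 31 = -361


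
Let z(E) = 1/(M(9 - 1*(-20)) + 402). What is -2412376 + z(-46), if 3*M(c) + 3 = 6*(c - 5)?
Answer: -1083156823/449 ≈ -2.4124e+6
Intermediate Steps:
M(c) = -11 + 2*c (M(c) = -1 + (6*(c - 5))/3 = -1 + (6*(-5 + c))/3 = -1 + (-30 + 6*c)/3 = -1 + (-10 + 2*c) = -11 + 2*c)
z(E) = 1/449 (z(E) = 1/((-11 + 2*(9 - 1*(-20))) + 402) = 1/((-11 + 2*(9 + 20)) + 402) = 1/((-11 + 2*29) + 402) = 1/((-11 + 58) + 402) = 1/(47 + 402) = 1/449)
-2412376 + z(-46) = -2412376 + 1/449 = -1083156823/449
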